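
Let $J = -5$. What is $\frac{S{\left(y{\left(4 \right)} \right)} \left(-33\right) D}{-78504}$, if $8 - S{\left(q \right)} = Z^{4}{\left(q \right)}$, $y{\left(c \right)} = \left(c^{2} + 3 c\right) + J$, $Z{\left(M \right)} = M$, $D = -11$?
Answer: $\frac{33859793}{26168} \approx 1293.9$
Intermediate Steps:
$y{\left(c \right)} = -5 + c^{2} + 3 c$ ($y{\left(c \right)} = \left(c^{2} + 3 c\right) - 5 = -5 + c^{2} + 3 c$)
$S{\left(q \right)} = 8 - q^{4}$
$\frac{S{\left(y{\left(4 \right)} \right)} \left(-33\right) D}{-78504} = \frac{\left(8 - \left(-5 + 4^{2} + 3 \cdot 4\right)^{4}\right) \left(-33\right) \left(-11\right)}{-78504} = \left(8 - \left(-5 + 16 + 12\right)^{4}\right) \left(-33\right) \left(-11\right) \left(- \frac{1}{78504}\right) = \left(8 - 23^{4}\right) \left(-33\right) \left(-11\right) \left(- \frac{1}{78504}\right) = \left(8 - 279841\right) \left(-33\right) \left(-11\right) \left(- \frac{1}{78504}\right) = \left(-279833\right) \left(-33\right) \left(-11\right) \left(- \frac{1}{78504}\right) = 9234489 \left(-11\right) \left(- \frac{1}{78504}\right) = \left(-101579379\right) \left(- \frac{1}{78504}\right) = \frac{33859793}{26168}$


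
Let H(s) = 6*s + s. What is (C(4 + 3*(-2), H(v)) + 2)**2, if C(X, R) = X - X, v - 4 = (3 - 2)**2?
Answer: 4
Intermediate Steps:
v = 5 (v = 4 + (3 - 2)**2 = 4 + 1**2 = 4 + 1 = 5)
H(s) = 7*s
C(X, R) = 0
(C(4 + 3*(-2), H(v)) + 2)**2 = (0 + 2)**2 = 2**2 = 4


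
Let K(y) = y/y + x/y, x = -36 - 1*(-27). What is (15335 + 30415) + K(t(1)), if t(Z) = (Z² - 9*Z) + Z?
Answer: 320266/7 ≈ 45752.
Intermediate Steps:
x = -9 (x = -36 + 27 = -9)
t(Z) = Z² - 8*Z
K(y) = 1 - 9/y (K(y) = y/y - 9/y = 1 - 9/y)
(15335 + 30415) + K(t(1)) = (15335 + 30415) + (-9 + 1*(-8 + 1))/((1*(-8 + 1))) = 45750 + (-9 + 1*(-7))/((1*(-7))) = 45750 + (-9 - 7)/(-7) = 45750 - ⅐*(-16) = 45750 + 16/7 = 320266/7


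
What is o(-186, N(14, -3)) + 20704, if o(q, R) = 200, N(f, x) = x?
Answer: 20904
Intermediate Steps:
o(-186, N(14, -3)) + 20704 = 200 + 20704 = 20904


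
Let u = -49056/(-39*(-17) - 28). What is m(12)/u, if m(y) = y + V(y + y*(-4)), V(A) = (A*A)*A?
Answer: 2468245/4088 ≈ 603.78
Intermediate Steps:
V(A) = A**3 (V(A) = A**2*A = A**3)
u = -49056/635 (u = -49056/(663 - 28) = -49056/635 ≈ -77.254)
m(y) = y - 27*y**3 (m(y) = y + (y + y*(-4))**3 = y + (y - 4*y)**3 = y + (-3*y)**3 = y - 27*y**3)
m(12)/u = (12 - 27*12**3)/(-49056/635) = (12 - 27*1728)*(-635/49056) = (12 - 46656)*(-635/49056) = -46644*(-635/49056) = 2468245/4088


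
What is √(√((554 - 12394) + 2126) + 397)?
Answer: √(397 + I*√9714) ≈ 20.076 + 2.4547*I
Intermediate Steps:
√(√((554 - 12394) + 2126) + 397) = √(√(-11840 + 2126) + 397) = √(√(-9714) + 397) = √(I*√9714 + 397) = √(397 + I*√9714)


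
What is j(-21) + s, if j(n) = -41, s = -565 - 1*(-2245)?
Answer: 1639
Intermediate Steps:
s = 1680 (s = -565 + 2245 = 1680)
j(-21) + s = -41 + 1680 = 1639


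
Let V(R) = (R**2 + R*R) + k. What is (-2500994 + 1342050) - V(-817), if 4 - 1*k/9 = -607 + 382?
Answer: -2495983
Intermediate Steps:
k = 2061 (k = 36 - 9*(-607 + 382) = 36 - 9*(-225) = 36 + 2025 = 2061)
V(R) = 2061 + 2*R**2 (V(R) = (R**2 + R*R) + 2061 = (R**2 + R**2) + 2061 = 2*R**2 + 2061 = 2061 + 2*R**2)
(-2500994 + 1342050) - V(-817) = (-2500994 + 1342050) - (2061 + 2*(-817)**2) = -1158944 - (2061 + 2*667489) = -1158944 - (2061 + 1334978) = -1158944 - 1*1337039 = -1158944 - 1337039 = -2495983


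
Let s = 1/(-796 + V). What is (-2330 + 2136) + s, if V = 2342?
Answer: -299923/1546 ≈ -194.00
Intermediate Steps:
s = 1/1546 (s = 1/(-796 + 2342) = 1/1546 ≈ 0.00064683)
(-2330 + 2136) + s = (-2330 + 2136) + 1/1546 = -194 + 1/1546 = -299923/1546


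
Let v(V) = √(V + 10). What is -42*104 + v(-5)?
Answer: -4368 + √5 ≈ -4365.8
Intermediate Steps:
v(V) = √(10 + V)
-42*104 + v(-5) = -42*104 + √(10 - 5) = -4368 + √5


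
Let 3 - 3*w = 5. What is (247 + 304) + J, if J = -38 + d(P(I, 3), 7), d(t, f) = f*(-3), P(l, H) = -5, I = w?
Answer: 492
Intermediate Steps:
w = -⅔ (w = 1 - ⅓*5 = 1 - 5/3 = -⅔ ≈ -0.66667)
I = -⅔ ≈ -0.66667
d(t, f) = -3*f
J = -59 (J = -38 - 3*7 = -38 - 21 = -59)
(247 + 304) + J = (247 + 304) - 59 = 551 - 59 = 492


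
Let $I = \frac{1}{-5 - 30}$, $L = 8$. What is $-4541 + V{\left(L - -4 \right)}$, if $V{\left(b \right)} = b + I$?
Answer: $- \frac{158516}{35} \approx -4529.0$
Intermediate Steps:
$I = - \frac{1}{35}$ ($I = \frac{1}{-35} = - \frac{1}{35} \approx -0.028571$)
$V{\left(b \right)} = - \frac{1}{35} + b$ ($V{\left(b \right)} = b - \frac{1}{35} = - \frac{1}{35} + b$)
$-4541 + V{\left(L - -4 \right)} = -4541 + \left(- \frac{1}{35} + \left(8 - -4\right)\right) = -4541 + \left(- \frac{1}{35} + \left(8 + 4\right)\right) = -4541 + \left(- \frac{1}{35} + 12\right) = -4541 + \frac{419}{35} = - \frac{158516}{35}$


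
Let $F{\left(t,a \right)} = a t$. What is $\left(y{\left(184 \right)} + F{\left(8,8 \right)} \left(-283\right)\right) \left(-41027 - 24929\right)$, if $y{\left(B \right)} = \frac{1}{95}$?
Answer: $\frac{113486465884}{95} \approx 1.1946 \cdot 10^{9}$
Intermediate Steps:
$y{\left(B \right)} = \frac{1}{95}$
$\left(y{\left(184 \right)} + F{\left(8,8 \right)} \left(-283\right)\right) \left(-41027 - 24929\right) = \left(\frac{1}{95} + 8 \cdot 8 \left(-283\right)\right) \left(-41027 - 24929\right) = \left(\frac{1}{95} + 64 \left(-283\right)\right) \left(-65956\right) = \left(\frac{1}{95} - 18112\right) \left(-65956\right) = \left(- \frac{1720639}{95}\right) \left(-65956\right) = \frac{113486465884}{95}$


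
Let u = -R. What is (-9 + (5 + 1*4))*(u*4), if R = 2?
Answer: 0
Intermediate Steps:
u = -2 (u = -1*2 = -2)
(-9 + (5 + 1*4))*(u*4) = (-9 + (5 + 1*4))*(-2*4) = (-9 + (5 + 4))*(-8) = (-9 + 9)*(-8) = 0*(-8) = 0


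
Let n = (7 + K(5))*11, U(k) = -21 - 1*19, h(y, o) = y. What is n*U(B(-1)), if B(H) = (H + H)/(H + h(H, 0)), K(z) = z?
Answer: -5280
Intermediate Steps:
B(H) = 1 (B(H) = (H + H)/(H + H) = (2*H)/((2*H)) = (2*H)*(1/(2*H)) = 1)
U(k) = -40 (U(k) = -21 - 19 = -40)
n = 132 (n = (7 + 5)*11 = 12*11 = 132)
n*U(B(-1)) = 132*(-40) = -5280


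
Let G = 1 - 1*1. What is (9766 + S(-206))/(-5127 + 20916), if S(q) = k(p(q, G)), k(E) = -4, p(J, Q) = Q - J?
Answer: 3254/5263 ≈ 0.61828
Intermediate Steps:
G = 0 (G = 1 - 1 = 0)
S(q) = -4
(9766 + S(-206))/(-5127 + 20916) = (9766 - 4)/(-5127 + 20916) = 9762/15789 = 9762*(1/15789) = 3254/5263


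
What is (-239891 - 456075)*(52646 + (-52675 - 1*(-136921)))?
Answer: -95272177672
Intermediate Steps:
(-239891 - 456075)*(52646 + (-52675 - 1*(-136921))) = -695966*(52646 + (-52675 + 136921)) = -695966*(52646 + 84246) = -695966*136892 = -95272177672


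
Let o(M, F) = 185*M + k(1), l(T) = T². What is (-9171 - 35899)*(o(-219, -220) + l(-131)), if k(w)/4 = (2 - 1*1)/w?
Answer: 1052384500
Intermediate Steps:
k(w) = 4/w (k(w) = 4*((2 - 1*1)/w) = 4*((2 - 1)/w) = 4*(1/w) = 4/w)
o(M, F) = 4 + 185*M (o(M, F) = 185*M + 4/1 = 185*M + 4*1 = 185*M + 4 = 4 + 185*M)
(-9171 - 35899)*(o(-219, -220) + l(-131)) = (-9171 - 35899)*((4 + 185*(-219)) + (-131)²) = -45070*((4 - 40515) + 17161) = -45070*(-40511 + 17161) = -45070*(-23350) = 1052384500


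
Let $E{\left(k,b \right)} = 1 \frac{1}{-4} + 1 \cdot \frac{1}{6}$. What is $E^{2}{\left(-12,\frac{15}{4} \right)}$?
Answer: $\frac{1}{144} \approx 0.0069444$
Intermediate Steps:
$E{\left(k,b \right)} = - \frac{1}{12}$ ($E{\left(k,b \right)} = 1 \left(- \frac{1}{4}\right) + 1 \cdot \frac{1}{6} = - \frac{1}{4} + \frac{1}{6} = - \frac{1}{12}$)
$E^{2}{\left(-12,\frac{15}{4} \right)} = \left(- \frac{1}{12}\right)^{2} = \frac{1}{144}$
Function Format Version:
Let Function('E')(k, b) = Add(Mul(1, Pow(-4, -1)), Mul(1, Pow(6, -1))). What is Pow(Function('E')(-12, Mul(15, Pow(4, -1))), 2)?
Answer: Rational(1, 144) ≈ 0.0069444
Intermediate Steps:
Function('E')(k, b) = Rational(-1, 12) (Function('E')(k, b) = Add(Mul(1, Rational(-1, 4)), Mul(1, Rational(1, 6))) = Add(Rational(-1, 4), Rational(1, 6)) = Rational(-1, 12))
Pow(Function('E')(-12, Mul(15, Pow(4, -1))), 2) = Pow(Rational(-1, 12), 2) = Rational(1, 144)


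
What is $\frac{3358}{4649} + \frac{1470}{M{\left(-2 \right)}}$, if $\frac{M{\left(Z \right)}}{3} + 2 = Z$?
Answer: $- \frac{1132289}{9298} \approx -121.78$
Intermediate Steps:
$M{\left(Z \right)} = -6 + 3 Z$
$\frac{3358}{4649} + \frac{1470}{M{\left(-2 \right)}} = \frac{3358}{4649} + \frac{1470}{-6 + 3 \left(-2\right)} = 3358 \cdot \frac{1}{4649} + \frac{1470}{-6 - 6} = \frac{3358}{4649} + \frac{1470}{-12} = \frac{3358}{4649} + 1470 \left(- \frac{1}{12}\right) = \frac{3358}{4649} - \frac{245}{2} = - \frac{1132289}{9298}$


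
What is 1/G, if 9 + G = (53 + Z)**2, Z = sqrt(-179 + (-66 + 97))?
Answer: -I/(-2652*I + 212*sqrt(37)) ≈ 0.00030497 - 0.00014829*I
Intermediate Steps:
Z = 2*I*sqrt(37) (Z = sqrt(-179 + 31) = sqrt(-148) = 2*I*sqrt(37) ≈ 12.166*I)
G = -9 + (53 + 2*I*sqrt(37))**2 ≈ 2652.0 + 1289.5*I
1/G = 1/(2652 + 212*I*sqrt(37))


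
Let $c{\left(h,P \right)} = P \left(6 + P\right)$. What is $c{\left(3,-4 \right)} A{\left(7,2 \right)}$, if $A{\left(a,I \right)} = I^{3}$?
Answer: $-64$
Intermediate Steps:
$c{\left(3,-4 \right)} A{\left(7,2 \right)} = - 4 \left(6 - 4\right) 2^{3} = \left(-4\right) 2 \cdot 8 = \left(-8\right) 8 = -64$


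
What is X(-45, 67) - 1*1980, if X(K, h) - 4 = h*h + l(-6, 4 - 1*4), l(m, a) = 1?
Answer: 2514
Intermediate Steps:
X(K, h) = 5 + h² (X(K, h) = 4 + (h*h + 1) = 4 + (h² + 1) = 4 + (1 + h²) = 5 + h²)
X(-45, 67) - 1*1980 = (5 + 67²) - 1*1980 = (5 + 4489) - 1980 = 4494 - 1980 = 2514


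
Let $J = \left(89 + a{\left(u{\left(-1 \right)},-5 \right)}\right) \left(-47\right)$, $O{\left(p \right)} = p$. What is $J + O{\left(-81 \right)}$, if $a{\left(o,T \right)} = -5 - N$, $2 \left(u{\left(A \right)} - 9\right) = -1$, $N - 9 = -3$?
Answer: $-3747$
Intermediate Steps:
$N = 6$ ($N = 9 - 3 = 6$)
$u{\left(A \right)} = \frac{17}{2}$ ($u{\left(A \right)} = 9 + \frac{1}{2} \left(-1\right) = 9 - \frac{1}{2} = \frac{17}{2}$)
$a{\left(o,T \right)} = -11$ ($a{\left(o,T \right)} = -5 - 6 = -11$)
$J = -3666$ ($J = \left(89 - 11\right) \left(-47\right) = 78 \left(-47\right) = -3666$)
$J + O{\left(-81 \right)} = -3666 - 81 = -3747$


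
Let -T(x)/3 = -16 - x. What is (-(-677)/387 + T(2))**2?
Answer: 465480625/149769 ≈ 3108.0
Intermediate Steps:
T(x) = 48 + 3*x (T(x) = -3*(-16 - x) = 48 + 3*x)
(-(-677)/387 + T(2))**2 = (-(-677)/387 + (48 + 3*2))**2 = (-(-677)/387 + (48 + 6))**2 = (-1*(-677/387) + 54)**2 = (677/387 + 54)**2 = (21575/387)**2 = 465480625/149769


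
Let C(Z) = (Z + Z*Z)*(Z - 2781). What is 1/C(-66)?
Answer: -1/12213630 ≈ -8.1876e-8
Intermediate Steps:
C(Z) = (-2781 + Z)*(Z + Z²) (C(Z) = (Z + Z²)*(-2781 + Z) = (-2781 + Z)*(Z + Z²))
1/C(-66) = 1/(-66*(-2781 + (-66)² - 2780*(-66))) = 1/(-66*(-2781 + 4356 + 183480)) = 1/(-66*185055) = 1/(-12213630) = -1/12213630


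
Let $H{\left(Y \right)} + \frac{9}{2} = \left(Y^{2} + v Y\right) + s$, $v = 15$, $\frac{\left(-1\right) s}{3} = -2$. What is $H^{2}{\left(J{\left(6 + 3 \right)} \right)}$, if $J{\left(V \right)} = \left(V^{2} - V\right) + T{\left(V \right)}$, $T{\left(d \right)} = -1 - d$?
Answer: $\frac{91221601}{4} \approx 2.2805 \cdot 10^{7}$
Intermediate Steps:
$s = 6$ ($s = \left(-3\right) \left(-2\right) = 6$)
$J{\left(V \right)} = -1 + V^{2} - 2 V$ ($J{\left(V \right)} = \left(V^{2} - V\right) - \left(1 + V\right) = -1 + V^{2} - 2 V$)
$H{\left(Y \right)} = \frac{3}{2} + Y^{2} + 15 Y$ ($H{\left(Y \right)} = - \frac{9}{2} + \left(\left(Y^{2} + 15 Y\right) + 6\right) = - \frac{9}{2} + \left(6 + Y^{2} + 15 Y\right) = \frac{3}{2} + Y^{2} + 15 Y$)
$H^{2}{\left(J{\left(6 + 3 \right)} \right)} = \left(\frac{3}{2} + \left(-1 + \left(6 + 3\right)^{2} - 2 \left(6 + 3\right)\right)^{2} + 15 \left(-1 + \left(6 + 3\right)^{2} - 2 \left(6 + 3\right)\right)\right)^{2} = \left(\frac{3}{2} + \left(-1 + 9^{2} - 18\right)^{2} + 15 \left(-1 + 9^{2} - 18\right)\right)^{2} = \left(\frac{3}{2} + \left(-1 + 81 - 18\right)^{2} + 15 \left(-1 + 81 - 18\right)\right)^{2} = \left(\frac{3}{2} + 62^{2} + 15 \cdot 62\right)^{2} = \left(\frac{3}{2} + 3844 + 930\right)^{2} = \left(\frac{9551}{2}\right)^{2} = \frac{91221601}{4}$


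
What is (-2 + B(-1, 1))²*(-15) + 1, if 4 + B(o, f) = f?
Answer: -374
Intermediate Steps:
B(o, f) = -4 + f
(-2 + B(-1, 1))²*(-15) + 1 = (-2 + (-4 + 1))²*(-15) + 1 = (-2 - 3)²*(-15) + 1 = (-5)²*(-15) + 1 = 25*(-15) + 1 = -375 + 1 = -374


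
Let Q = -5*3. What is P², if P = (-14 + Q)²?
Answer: 707281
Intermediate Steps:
Q = -15
P = 841 (P = (-14 - 15)² = (-29)² = 841)
P² = 841² = 707281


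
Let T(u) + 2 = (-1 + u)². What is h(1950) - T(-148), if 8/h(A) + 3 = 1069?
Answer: -11832063/533 ≈ -22199.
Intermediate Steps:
T(u) = -2 + (-1 + u)²
h(A) = 4/533 (h(A) = 8/(-3 + 1069) = 8/1066 = 8*(1/1066) = 4/533)
h(1950) - T(-148) = 4/533 - (-2 + (-1 - 148)²) = 4/533 - (-2 + (-149)²) = 4/533 - (-2 + 22201) = 4/533 - 1*22199 = 4/533 - 22199 = -11832063/533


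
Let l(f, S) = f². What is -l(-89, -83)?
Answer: -7921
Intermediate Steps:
-l(-89, -83) = -1*(-89)² = -1*7921 = -7921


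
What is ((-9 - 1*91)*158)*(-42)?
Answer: 663600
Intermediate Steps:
((-9 - 1*91)*158)*(-42) = ((-9 - 91)*158)*(-42) = -100*158*(-42) = -15800*(-42) = 663600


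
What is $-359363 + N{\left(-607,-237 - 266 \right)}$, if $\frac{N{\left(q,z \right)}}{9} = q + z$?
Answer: $-369353$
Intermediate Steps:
$N{\left(q,z \right)} = 9 q + 9 z$ ($N{\left(q,z \right)} = 9 \left(q + z\right) = 9 q + 9 z$)
$-359363 + N{\left(-607,-237 - 266 \right)} = -359363 + \left(9 \left(-607\right) + 9 \left(-237 - 266\right)\right) = -359363 - \left(5463 - 9 \left(-237 - 266\right)\right) = -359363 + \left(-5463 + 9 \left(-503\right)\right) = -359363 - 9990 = -369353$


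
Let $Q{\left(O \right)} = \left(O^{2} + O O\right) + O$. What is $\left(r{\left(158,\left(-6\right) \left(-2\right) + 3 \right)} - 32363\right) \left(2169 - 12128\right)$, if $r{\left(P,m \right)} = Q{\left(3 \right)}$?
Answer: $322093978$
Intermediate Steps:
$Q{\left(O \right)} = O + 2 O^{2}$ ($Q{\left(O \right)} = \left(O^{2} + O^{2}\right) + O = 2 O^{2} + O = O + 2 O^{2}$)
$r{\left(P,m \right)} = 21$ ($r{\left(P,m \right)} = 3 \left(1 + 2 \cdot 3\right) = 3 \left(1 + 6\right) = 3 \cdot 7 = 21$)
$\left(r{\left(158,\left(-6\right) \left(-2\right) + 3 \right)} - 32363\right) \left(2169 - 12128\right) = \left(21 - 32363\right) \left(2169 - 12128\right) = \left(-32342\right) \left(-9959\right) = 322093978$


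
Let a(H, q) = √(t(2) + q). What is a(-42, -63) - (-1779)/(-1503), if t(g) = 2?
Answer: -593/501 + I*√61 ≈ -1.1836 + 7.8102*I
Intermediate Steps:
a(H, q) = √(2 + q)
a(-42, -63) - (-1779)/(-1503) = √(2 - 63) - (-1779)/(-1503) = √(-61) - (-1779)*(-1)/1503 = I*√61 - 1*593/501 = I*√61 - 593/501 = -593/501 + I*√61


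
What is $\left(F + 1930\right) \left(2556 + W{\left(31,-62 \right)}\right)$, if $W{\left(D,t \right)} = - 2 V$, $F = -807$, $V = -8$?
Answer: $2888356$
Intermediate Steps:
$W{\left(D,t \right)} = 16$ ($W{\left(D,t \right)} = \left(-2\right) \left(-8\right) = 16$)
$\left(F + 1930\right) \left(2556 + W{\left(31,-62 \right)}\right) = \left(-807 + 1930\right) \left(2556 + 16\right) = 1123 \cdot 2572 = 2888356$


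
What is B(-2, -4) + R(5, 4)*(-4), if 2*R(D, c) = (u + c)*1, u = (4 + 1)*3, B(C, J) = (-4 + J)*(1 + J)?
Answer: -14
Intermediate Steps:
B(C, J) = (1 + J)*(-4 + J)
u = 15 (u = 5*3 = 15)
R(D, c) = 15/2 + c/2 (R(D, c) = ((15 + c)*1)/2 = (15 + c)/2 = 15/2 + c/2)
B(-2, -4) + R(5, 4)*(-4) = (-4 + (-4)**2 - 3*(-4)) + (15/2 + (1/2)*4)*(-4) = (-4 + 16 + 12) + (15/2 + 2)*(-4) = 24 + (19/2)*(-4) = 24 - 38 = -14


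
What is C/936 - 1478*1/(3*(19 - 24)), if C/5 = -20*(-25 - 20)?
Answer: 40303/390 ≈ 103.34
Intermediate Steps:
C = 4500 (C = 5*(-20*(-25 - 20)) = 5*(-20*(-45)) = 5*900 = 4500)
C/936 - 1478*1/(3*(19 - 24)) = 4500/936 - 1478*1/(3*(19 - 24)) = 4500*(1/936) - 1478/((-5*3)) = 125/26 - 1478/(-15) = 125/26 - 1478*(-1/15) = 125/26 + 1478/15 = 40303/390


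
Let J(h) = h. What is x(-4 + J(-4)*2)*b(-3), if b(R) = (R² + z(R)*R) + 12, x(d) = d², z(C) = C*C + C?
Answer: 432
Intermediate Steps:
z(C) = C + C² (z(C) = C² + C = C + C²)
b(R) = 12 + R² + R²*(1 + R) (b(R) = (R² + (R*(1 + R))*R) + 12 = (R² + R²*(1 + R)) + 12 = 12 + R² + R²*(1 + R))
x(-4 + J(-4)*2)*b(-3) = (-4 - 4*2)²*(12 + (-3)³ + 2*(-3)²) = (-4 - 8)²*(12 - 27 + 2*9) = (-12)²*(12 - 27 + 18) = 144*3 = 432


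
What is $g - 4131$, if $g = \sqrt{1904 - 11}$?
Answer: $-4131 + \sqrt{1893} \approx -4087.5$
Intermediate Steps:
$g = \sqrt{1893} \approx 43.509$
$g - 4131 = \sqrt{1893} - 4131 = -4131 + \sqrt{1893}$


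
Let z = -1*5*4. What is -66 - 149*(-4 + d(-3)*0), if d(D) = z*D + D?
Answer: 530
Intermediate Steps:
z = -20 (z = -5*4 = -20)
d(D) = -19*D (d(D) = -20*D + D = -19*D)
-66 - 149*(-4 + d(-3)*0) = -66 - 149*(-4 - 19*(-3)*0) = -66 - 149*(-4 + 57*0) = -66 - 149*(-4 + 0) = -66 - 149*(-4) = -66 + 596 = 530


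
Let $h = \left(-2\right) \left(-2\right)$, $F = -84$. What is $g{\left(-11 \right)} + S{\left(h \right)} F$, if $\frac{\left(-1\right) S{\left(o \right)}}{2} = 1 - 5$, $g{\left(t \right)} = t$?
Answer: $-683$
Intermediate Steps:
$h = 4$
$S{\left(o \right)} = 8$ ($S{\left(o \right)} = - 2 \left(1 - 5\right) = \left(-2\right) \left(-4\right) = 8$)
$g{\left(-11 \right)} + S{\left(h \right)} F = -11 + 8 \left(-84\right) = -11 - 672 = -683$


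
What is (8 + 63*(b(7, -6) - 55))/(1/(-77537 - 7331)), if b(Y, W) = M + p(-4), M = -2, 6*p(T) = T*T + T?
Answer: 293388676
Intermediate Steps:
p(T) = T/6 + T²/6 (p(T) = (T*T + T)/6 = (T² + T)/6 = (T + T²)/6 = T/6 + T²/6)
b(Y, W) = 0 (b(Y, W) = -2 + (⅙)*(-4)*(1 - 4) = -2 + (⅙)*(-4)*(-3) = -2 + 2 = 0)
(8 + 63*(b(7, -6) - 55))/(1/(-77537 - 7331)) = (8 + 63*(0 - 55))/(1/(-77537 - 7331)) = (8 + 63*(-55))/(1/(-84868)) = (8 - 3465)/(-1/84868) = -3457*(-84868) = 293388676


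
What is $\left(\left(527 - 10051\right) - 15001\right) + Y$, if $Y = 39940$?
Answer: $15415$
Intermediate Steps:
$\left(\left(527 - 10051\right) - 15001\right) + Y = \left(\left(527 - 10051\right) - 15001\right) + 39940 = \left(-9524 - 15001\right) + 39940 = -24525 + 39940 = 15415$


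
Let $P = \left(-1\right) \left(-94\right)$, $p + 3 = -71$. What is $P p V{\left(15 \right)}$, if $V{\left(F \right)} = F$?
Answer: $-104340$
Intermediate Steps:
$p = -74$ ($p = -3 - 71 = -74$)
$P = 94$
$P p V{\left(15 \right)} = 94 \left(-74\right) 15 = \left(-6956\right) 15 = -104340$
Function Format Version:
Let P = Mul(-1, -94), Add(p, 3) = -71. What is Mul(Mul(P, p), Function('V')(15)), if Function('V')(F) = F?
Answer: -104340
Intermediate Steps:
p = -74 (p = Add(-3, -71) = -74)
P = 94
Mul(Mul(P, p), Function('V')(15)) = Mul(Mul(94, -74), 15) = Mul(-6956, 15) = -104340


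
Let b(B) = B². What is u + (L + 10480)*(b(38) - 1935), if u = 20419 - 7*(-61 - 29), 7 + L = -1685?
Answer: -4293859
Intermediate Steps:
L = -1692 (L = -7 - 1685 = -1692)
u = 21049 (u = 20419 - 7*(-90) = 20419 + 630 = 21049)
u + (L + 10480)*(b(38) - 1935) = 21049 + (-1692 + 10480)*(38² - 1935) = 21049 + 8788*(1444 - 1935) = 21049 + 8788*(-491) = 21049 - 4314908 = -4293859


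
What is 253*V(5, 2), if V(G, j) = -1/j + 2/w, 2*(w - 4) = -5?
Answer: 1265/6 ≈ 210.83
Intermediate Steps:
w = 3/2 (w = 4 + (1/2)*(-5) = 4 - 5/2 = 3/2 ≈ 1.5000)
V(G, j) = 4/3 - 1/j (V(G, j) = -1/j + 2/(3/2) = -1/j + 2*(2/3) = -1/j + 4/3 = 4/3 - 1/j)
253*V(5, 2) = 253*(4/3 - 1/2) = 253*(5/6) = 1265/6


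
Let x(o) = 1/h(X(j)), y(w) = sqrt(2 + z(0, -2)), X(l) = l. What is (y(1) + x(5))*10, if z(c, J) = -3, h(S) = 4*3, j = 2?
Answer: 5/6 + 10*I ≈ 0.83333 + 10.0*I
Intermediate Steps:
h(S) = 12
y(w) = I (y(w) = sqrt(2 - 3) = sqrt(-1) = I)
x(o) = 1/12
(y(1) + x(5))*10 = (I + 1/12)*10 = (1/12 + I)*10 = 5/6 + 10*I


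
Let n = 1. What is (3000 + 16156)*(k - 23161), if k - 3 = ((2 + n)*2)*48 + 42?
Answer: -437293168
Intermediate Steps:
k = 333 (k = 3 + (((2 + 1)*2)*48 + 42) = 3 + ((3*2)*48 + 42) = 3 + (6*48 + 42) = 3 + (288 + 42) = 3 + 330 = 333)
(3000 + 16156)*(k - 23161) = (3000 + 16156)*(333 - 23161) = 19156*(-22828) = -437293168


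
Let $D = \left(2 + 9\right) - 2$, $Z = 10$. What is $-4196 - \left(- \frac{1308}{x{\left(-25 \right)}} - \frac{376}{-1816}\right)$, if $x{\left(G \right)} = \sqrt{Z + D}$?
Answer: $- \frac{952539}{227} + \frac{1308 \sqrt{19}}{19} \approx -3896.1$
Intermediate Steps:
$D = 9$ ($D = 11 - 2 = 9$)
$x{\left(G \right)} = \sqrt{19}$ ($x{\left(G \right)} = \sqrt{10 + 9} = \sqrt{19}$)
$-4196 - \left(- \frac{1308}{x{\left(-25 \right)}} - \frac{376}{-1816}\right) = -4196 - \left(- \frac{1308}{\sqrt{19}} - \frac{376}{-1816}\right) = -4196 - \left(- 1308 \frac{\sqrt{19}}{19} - - \frac{47}{227}\right) = -4196 - \left(- \frac{1308 \sqrt{19}}{19} + \frac{47}{227}\right) = -4196 - \left(\frac{47}{227} - \frac{1308 \sqrt{19}}{19}\right) = - \frac{952539}{227} + \frac{1308 \sqrt{19}}{19}$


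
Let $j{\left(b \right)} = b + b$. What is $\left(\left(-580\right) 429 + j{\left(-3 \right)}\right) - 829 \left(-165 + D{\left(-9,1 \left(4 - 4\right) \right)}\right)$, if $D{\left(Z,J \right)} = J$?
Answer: $-112041$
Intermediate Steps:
$j{\left(b \right)} = 2 b$
$\left(\left(-580\right) 429 + j{\left(-3 \right)}\right) - 829 \left(-165 + D{\left(-9,1 \left(4 - 4\right) \right)}\right) = \left(\left(-580\right) 429 + 2 \left(-3\right)\right) - 829 \left(-165 + 1 \left(4 - 4\right)\right) = \left(-248820 - 6\right) - 829 \left(-165 + 1 \cdot 0\right) = -248826 - 829 \left(-165 + 0\right) = -248826 - 829 \left(-165\right) = -248826 - -136785 = -248826 + 136785 = -112041$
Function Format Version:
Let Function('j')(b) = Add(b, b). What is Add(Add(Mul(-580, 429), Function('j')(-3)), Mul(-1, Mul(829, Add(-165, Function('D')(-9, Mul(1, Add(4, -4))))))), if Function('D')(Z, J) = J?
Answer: -112041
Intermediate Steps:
Function('j')(b) = Mul(2, b)
Add(Add(Mul(-580, 429), Function('j')(-3)), Mul(-1, Mul(829, Add(-165, Function('D')(-9, Mul(1, Add(4, -4))))))) = Add(Add(Mul(-580, 429), Mul(2, -3)), Mul(-1, Mul(829, Add(-165, Mul(1, Add(4, -4)))))) = Add(Add(-248820, -6), Mul(-1, Mul(829, Add(-165, Mul(1, 0))))) = Add(-248826, Mul(-1, Mul(829, Add(-165, 0)))) = Add(-248826, Mul(-1, Mul(829, -165))) = Add(-248826, Mul(-1, -136785)) = Add(-248826, 136785) = -112041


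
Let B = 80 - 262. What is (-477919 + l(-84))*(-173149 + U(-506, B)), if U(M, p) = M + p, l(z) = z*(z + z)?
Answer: 80626817459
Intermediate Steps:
B = -182
l(z) = 2*z² (l(z) = z*(2*z) = 2*z²)
(-477919 + l(-84))*(-173149 + U(-506, B)) = (-477919 + 2*(-84)²)*(-173149 + (-506 - 182)) = (-477919 + 2*7056)*(-173149 - 688) = (-477919 + 14112)*(-173837) = -463807*(-173837) = 80626817459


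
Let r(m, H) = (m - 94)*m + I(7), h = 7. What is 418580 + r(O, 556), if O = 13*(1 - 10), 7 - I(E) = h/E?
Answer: 443273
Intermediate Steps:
I(E) = 7 - 7/E
O = -117 (O = 13*(-9) = -117)
r(m, H) = 6 + m*(-94 + m) (r(m, H) = (m - 94)*m + (7 - 7/7) = (-94 + m)*m + (7 - 7*⅐) = m*(-94 + m) + (7 - 1) = m*(-94 + m) + 6 = 6 + m*(-94 + m))
418580 + r(O, 556) = 418580 + (6 + (-117)² - 94*(-117)) = 418580 + (6 + 13689 + 10998) = 418580 + 24693 = 443273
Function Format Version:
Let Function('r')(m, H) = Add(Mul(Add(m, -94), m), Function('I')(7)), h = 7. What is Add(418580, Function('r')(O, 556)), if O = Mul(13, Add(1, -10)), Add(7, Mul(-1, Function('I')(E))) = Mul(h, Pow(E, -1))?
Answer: 443273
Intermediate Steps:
Function('I')(E) = Add(7, Mul(-7, Pow(E, -1))) (Function('I')(E) = Add(7, Mul(-1, Mul(7, Pow(E, -1)))) = Add(7, Mul(-7, Pow(E, -1))))
O = -117 (O = Mul(13, -9) = -117)
Function('r')(m, H) = Add(6, Mul(m, Add(-94, m))) (Function('r')(m, H) = Add(Mul(Add(m, -94), m), Add(7, Mul(-7, Pow(7, -1)))) = Add(Mul(Add(-94, m), m), Add(7, Mul(-7, Rational(1, 7)))) = Add(Mul(m, Add(-94, m)), Add(7, -1)) = Add(Mul(m, Add(-94, m)), 6) = Add(6, Mul(m, Add(-94, m))))
Add(418580, Function('r')(O, 556)) = Add(418580, Add(6, Pow(-117, 2), Mul(-94, -117))) = Add(418580, Add(6, 13689, 10998)) = Add(418580, 24693) = 443273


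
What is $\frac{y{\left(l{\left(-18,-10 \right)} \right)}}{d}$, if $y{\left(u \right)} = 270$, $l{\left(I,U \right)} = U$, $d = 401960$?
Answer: $\frac{27}{40196} \approx 0.00067171$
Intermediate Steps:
$\frac{y{\left(l{\left(-18,-10 \right)} \right)}}{d} = \frac{270}{401960} = 270 \cdot \frac{1}{401960} = \frac{27}{40196}$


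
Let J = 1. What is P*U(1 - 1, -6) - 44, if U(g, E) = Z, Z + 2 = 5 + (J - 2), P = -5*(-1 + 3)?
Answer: -64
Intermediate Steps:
P = -10 (P = -5*2 = -10)
Z = 2 (Z = -2 + (5 + (1 - 2)) = -2 + (5 - 1) = -2 + 4 = 2)
U(g, E) = 2
P*U(1 - 1, -6) - 44 = -10*2 - 44 = -20 - 44 = -64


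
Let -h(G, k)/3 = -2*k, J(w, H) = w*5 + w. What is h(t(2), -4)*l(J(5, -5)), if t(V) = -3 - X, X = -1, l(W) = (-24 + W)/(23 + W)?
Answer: -144/53 ≈ -2.7170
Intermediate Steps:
J(w, H) = 6*w (J(w, H) = 5*w + w = 6*w)
l(W) = (-24 + W)/(23 + W)
t(V) = -2 (t(V) = -3 - 1*(-1) = -3 + 1 = -2)
h(G, k) = 6*k (h(G, k) = -(-6)*k = 6*k)
h(t(2), -4)*l(J(5, -5)) = (6*(-4))*((-24 + 6*5)/(23 + 6*5)) = -24*(-24 + 30)/(23 + 30) = -24*6/53 = -144/53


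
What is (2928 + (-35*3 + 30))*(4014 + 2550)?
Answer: 18727092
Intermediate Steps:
(2928 + (-35*3 + 30))*(4014 + 2550) = (2928 + (-105 + 30))*6564 = (2928 - 75)*6564 = 2853*6564 = 18727092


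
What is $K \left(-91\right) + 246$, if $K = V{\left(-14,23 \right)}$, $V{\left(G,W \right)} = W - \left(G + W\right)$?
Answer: $-1028$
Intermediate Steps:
$V{\left(G,W \right)} = - G$ ($V{\left(G,W \right)} = W - \left(G + W\right) = - G$)
$K = 14$ ($K = \left(-1\right) \left(-14\right) = 14$)
$K \left(-91\right) + 246 = 14 \left(-91\right) + 246 = -1274 + 246 = -1028$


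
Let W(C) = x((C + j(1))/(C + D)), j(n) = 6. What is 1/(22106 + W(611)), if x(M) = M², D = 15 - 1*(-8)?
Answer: 401956/8886020025 ≈ 4.5235e-5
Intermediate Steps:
D = 23 (D = 15 + 8 = 23)
W(C) = (6 + C)²/(23 + C)² (W(C) = ((C + 6)/(C + 23))² = ((6 + C)/(23 + C))² = (6 + C)²/(23 + C)²)
1/(22106 + W(611)) = 1/(22106 + (6 + 611)²/(23 + 611)²) = 1/(22106 + 617²/634²) = 1/(22106 + 380689*(1/401956)) = 1/(22106 + 380689/401956) = 1/(8886020025/401956) = 401956/8886020025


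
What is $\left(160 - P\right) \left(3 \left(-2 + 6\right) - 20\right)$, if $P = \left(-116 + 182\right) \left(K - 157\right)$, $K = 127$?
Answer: $-17120$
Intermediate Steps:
$P = -1980$ ($P = \left(-116 + 182\right) \left(127 - 157\right) = 66 \left(-30\right) = -1980$)
$\left(160 - P\right) \left(3 \left(-2 + 6\right) - 20\right) = \left(160 - -1980\right) \left(3 \left(-2 + 6\right) - 20\right) = \left(160 + 1980\right) \left(3 \cdot 4 - 20\right) = 2140 \left(12 - 20\right) = 2140 \left(-8\right) = -17120$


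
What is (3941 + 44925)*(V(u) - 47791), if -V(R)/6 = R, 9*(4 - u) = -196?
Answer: -7028738842/3 ≈ -2.3429e+9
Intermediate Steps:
u = 232/9 (u = 4 - ⅑*(-196) = 4 + 196/9 = 232/9 ≈ 25.778)
V(R) = -6*R
(3941 + 44925)*(V(u) - 47791) = (3941 + 44925)*(-6*232/9 - 47791) = 48866*(-464/3 - 47791) = 48866*(-143837/3) = -7028738842/3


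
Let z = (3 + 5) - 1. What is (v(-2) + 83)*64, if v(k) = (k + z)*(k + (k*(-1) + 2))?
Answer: 5952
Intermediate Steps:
z = 7 (z = 8 - 1 = 7)
v(k) = 14 + 2*k (v(k) = (k + 7)*(k + (k*(-1) + 2)) = (7 + k)*(k + (-k + 2)) = (7 + k)*(k + (2 - k)) = (7 + k)*2 = 14 + 2*k)
(v(-2) + 83)*64 = ((14 + 2*(-2)) + 83)*64 = ((14 - 4) + 83)*64 = (10 + 83)*64 = 93*64 = 5952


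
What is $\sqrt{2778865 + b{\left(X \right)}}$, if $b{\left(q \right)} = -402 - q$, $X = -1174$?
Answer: $\sqrt{2779637} \approx 1667.2$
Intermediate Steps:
$\sqrt{2778865 + b{\left(X \right)}} = \sqrt{2778865 - -772} = \sqrt{2778865 + \left(-402 + 1174\right)} = \sqrt{2778865 + 772} = \sqrt{2779637}$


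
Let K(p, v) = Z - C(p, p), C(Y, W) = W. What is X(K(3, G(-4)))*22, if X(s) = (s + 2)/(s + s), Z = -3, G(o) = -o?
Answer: 22/3 ≈ 7.3333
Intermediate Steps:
K(p, v) = -3 - p
X(s) = (2 + s)/(2*s) (X(s) = (2 + s)/((2*s)) = (2 + s)*(1/(2*s)) = (2 + s)/(2*s))
X(K(3, G(-4)))*22 = ((2 + (-3 - 1*3))/(2*(-3 - 1*3)))*22 = ((2 + (-3 - 3))/(2*(-3 - 3)))*22 = ((½)*(2 - 6)/(-6))*22 = ((½)*(-⅙)*(-4))*22 = (⅓)*22 = 22/3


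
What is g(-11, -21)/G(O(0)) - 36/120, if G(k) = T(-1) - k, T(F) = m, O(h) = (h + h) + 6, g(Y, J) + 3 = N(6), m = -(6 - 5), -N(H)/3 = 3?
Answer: 99/70 ≈ 1.4143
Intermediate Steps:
N(H) = -9 (N(H) = -3*3 = -9)
m = -1 (m = -1*1 = -1)
g(Y, J) = -12 (g(Y, J) = -3 - 9 = -12)
O(h) = 6 + 2*h (O(h) = 2*h + 6 = 6 + 2*h)
T(F) = -1
G(k) = -1 - k
g(-11, -21)/G(O(0)) - 36/120 = -12/(-1 - (6 + 2*0)) - 36/120 = -12/(-1 - (6 + 0)) - 36*1/120 = -12/(-1 - 1*6) - 3/10 = -12/(-1 - 6) - 3/10 = -12/(-7) - 3/10 = -12*(-1/7) - 3/10 = 12/7 - 3/10 = 99/70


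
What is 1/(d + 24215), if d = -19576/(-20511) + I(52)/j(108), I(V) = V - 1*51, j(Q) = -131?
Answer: 2686941/65066820260 ≈ 4.1295e-5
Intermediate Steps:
I(V) = -51 + V (I(V) = V - 51 = -51 + V)
d = 2543945/2686941 (d = -19576/(-20511) + (-51 + 52)/(-131) = -19576*(-1/20511) + 1*(-1/131) = 19576/20511 - 1/131 = 2543945/2686941 ≈ 0.94678)
1/(d + 24215) = 1/(2543945/2686941 + 24215) = 1/(65066820260/2686941) = 2686941/65066820260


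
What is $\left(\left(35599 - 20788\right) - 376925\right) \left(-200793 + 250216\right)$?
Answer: $-17896760222$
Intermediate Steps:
$\left(\left(35599 - 20788\right) - 376925\right) \left(-200793 + 250216\right) = \left(\left(35599 - 20788\right) - 376925\right) 49423 = \left(14811 - 376925\right) 49423 = \left(-362114\right) 49423 = -17896760222$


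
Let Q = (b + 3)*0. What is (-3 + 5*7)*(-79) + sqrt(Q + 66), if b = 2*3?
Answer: -2528 + sqrt(66) ≈ -2519.9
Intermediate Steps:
b = 6
Q = 0 (Q = (6 + 3)*0 = 9*0 = 0)
(-3 + 5*7)*(-79) + sqrt(Q + 66) = (-3 + 5*7)*(-79) + sqrt(0 + 66) = (-3 + 35)*(-79) + sqrt(66) = 32*(-79) + sqrt(66) = -2528 + sqrt(66)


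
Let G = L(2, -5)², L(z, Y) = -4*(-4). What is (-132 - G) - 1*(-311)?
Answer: -77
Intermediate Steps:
L(z, Y) = 16
G = 256 (G = 16² = 256)
(-132 - G) - 1*(-311) = (-132 - 1*256) - 1*(-311) = (-132 - 256) + 311 = -388 + 311 = -77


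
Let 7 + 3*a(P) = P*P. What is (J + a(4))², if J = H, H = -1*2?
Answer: 1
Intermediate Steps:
a(P) = -7/3 + P²/3 (a(P) = -7/3 + (P*P)/3 = -7/3 + P²/3)
H = -2
J = -2
(J + a(4))² = (-2 + (-7/3 + (⅓)*4²))² = (-2 + (-7/3 + (⅓)*16))² = (-2 + (-7/3 + 16/3))² = (-2 + 3)² = 1² = 1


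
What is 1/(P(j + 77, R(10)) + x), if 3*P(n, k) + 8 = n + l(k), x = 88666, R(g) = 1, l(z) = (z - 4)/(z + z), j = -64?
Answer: 6/532003 ≈ 1.1278e-5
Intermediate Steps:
l(z) = (-4 + z)/(2*z) (l(z) = (-4 + z)/((2*z)) = (-4 + z)*(1/(2*z)) = (-4 + z)/(2*z))
P(n, k) = -8/3 + n/3 + (-4 + k)/(6*k) (P(n, k) = -8/3 + (n + (-4 + k)/(2*k))/3 = -8/3 + (n/3 + (-4 + k)/(6*k)) = -8/3 + n/3 + (-4 + k)/(6*k))
1/(P(j + 77, R(10)) + x) = 1/((-5/2 - 2/3/1 + (-64 + 77)/3) + 88666) = 1/((-5/2 - 2/3*1 + (1/3)*13) + 88666) = 1/((-5/2 - 2/3 + 13/3) + 88666) = 1/(7/6 + 88666) = 1/(532003/6) = 6/532003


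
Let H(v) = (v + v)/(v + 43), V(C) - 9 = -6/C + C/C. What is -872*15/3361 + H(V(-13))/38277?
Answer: -347959982008/89411052915 ≈ -3.8917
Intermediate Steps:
V(C) = 10 - 6/C (V(C) = 9 + (-6/C + C/C) = 9 + (-6/C + 1) = 9 + (1 - 6/C) = 10 - 6/C)
H(v) = 2*v/(43 + v) (H(v) = (2*v)/(43 + v) = 2*v/(43 + v))
-872*15/3361 + H(V(-13))/38277 = -872*15/3361 + (2*(10 - 6/(-13))/(43 + (10 - 6/(-13))))/38277 = -13080*1/3361 + (2*(10 - 6*(-1/13))/(43 + (10 - 6*(-1/13))))*(1/38277) = -13080/3361 + (2*(10 + 6/13)/(43 + (10 + 6/13)))*(1/38277) = -13080/3361 + (2*(136/13)/(43 + 136/13))*(1/38277) = -13080/3361 + (2*(136/13)/(695/13))*(1/38277) = -13080/3361 + (2*(136/13)*(13/695))*(1/38277) = -13080/3361 + (272/695)*(1/38277) = -13080/3361 + 272/26602515 = -347959982008/89411052915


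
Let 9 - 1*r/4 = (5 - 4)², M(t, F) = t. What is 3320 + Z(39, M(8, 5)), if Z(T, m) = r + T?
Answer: 3391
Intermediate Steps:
r = 32 (r = 36 - 4*(5 - 4)² = 36 - 4*1² = 36 - 4*1 = 36 - 4 = 32)
Z(T, m) = 32 + T
3320 + Z(39, M(8, 5)) = 3320 + (32 + 39) = 3320 + 71 = 3391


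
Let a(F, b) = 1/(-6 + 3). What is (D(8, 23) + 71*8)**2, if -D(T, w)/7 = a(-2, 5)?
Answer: 2927521/9 ≈ 3.2528e+5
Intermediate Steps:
a(F, b) = -1/3 (a(F, b) = 1/(-3) = -1/3)
D(T, w) = 7/3 (D(T, w) = -7*(-1/3) = 7/3)
(D(8, 23) + 71*8)**2 = (7/3 + 71*8)**2 = (7/3 + 568)**2 = (1711/3)**2 = 2927521/9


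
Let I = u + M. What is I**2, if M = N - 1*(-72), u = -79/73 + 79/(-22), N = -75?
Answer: 151856329/2579236 ≈ 58.876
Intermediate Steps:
u = -7505/1606 (u = -79*1/73 + 79*(-1/22) = -79/73 - 79/22 = -7505/1606 ≈ -4.6731)
M = -3 (M = -75 - 1*(-72) = -75 + 72 = -3)
I = -12323/1606 (I = -7505/1606 - 3 = -12323/1606 ≈ -7.6731)
I**2 = (-12323/1606)**2 = 151856329/2579236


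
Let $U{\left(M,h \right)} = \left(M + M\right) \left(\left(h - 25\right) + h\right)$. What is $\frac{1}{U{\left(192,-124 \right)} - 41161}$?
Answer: $- \frac{1}{145993} \approx -6.8496 \cdot 10^{-6}$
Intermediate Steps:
$U{\left(M,h \right)} = 2 M \left(-25 + 2 h\right)$ ($U{\left(M,h \right)} = 2 M \left(\left(-25 + h\right) + h\right) = 2 M \left(-25 + 2 h\right)$)
$\frac{1}{U{\left(192,-124 \right)} - 41161} = \frac{1}{2 \cdot 192 \left(-25 + 2 \left(-124\right)\right) - 41161} = \frac{1}{2 \cdot 192 \left(-25 - 248\right) - 41161} = \frac{1}{2 \cdot 192 \left(-273\right) - 41161} = \frac{1}{-104832 - 41161} = \frac{1}{-145993} = - \frac{1}{145993}$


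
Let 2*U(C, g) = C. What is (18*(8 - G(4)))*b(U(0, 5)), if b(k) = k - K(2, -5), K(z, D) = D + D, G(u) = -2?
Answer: 1800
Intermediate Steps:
K(z, D) = 2*D
U(C, g) = C/2
b(k) = 10 + k (b(k) = k - 2*(-5) = k - 1*(-10) = k + 10 = 10 + k)
(18*(8 - G(4)))*b(U(0, 5)) = (18*(8 - 1*(-2)))*(10 + (½)*0) = (18*(8 + 2))*(10 + 0) = (18*10)*10 = 180*10 = 1800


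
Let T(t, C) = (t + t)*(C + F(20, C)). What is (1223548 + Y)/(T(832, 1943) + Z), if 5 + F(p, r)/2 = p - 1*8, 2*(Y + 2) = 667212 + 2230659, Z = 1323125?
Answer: 5344963/9159146 ≈ 0.58357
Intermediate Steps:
Y = 2897867/2 (Y = -2 + (667212 + 2230659)/2 = -2 + (1/2)*2897871 = -2 + 2897871/2 = 2897867/2 ≈ 1.4489e+6)
F(p, r) = -26 + 2*p (F(p, r) = -10 + 2*(p - 1*8) = -10 + 2*(p - 8) = -10 + 2*(-8 + p) = -10 + (-16 + 2*p) = -26 + 2*p)
T(t, C) = 2*t*(14 + C) (T(t, C) = (t + t)*(C + (-26 + 2*20)) = (2*t)*(C + (-26 + 40)) = (2*t)*(C + 14) = (2*t)*(14 + C) = 2*t*(14 + C))
(1223548 + Y)/(T(832, 1943) + Z) = (1223548 + 2897867/2)/(2*832*(14 + 1943) + 1323125) = 5344963/(2*(2*832*1957 + 1323125)) = 5344963/(2*(3256448 + 1323125)) = (5344963/2)/4579573 = (5344963/2)*(1/4579573) = 5344963/9159146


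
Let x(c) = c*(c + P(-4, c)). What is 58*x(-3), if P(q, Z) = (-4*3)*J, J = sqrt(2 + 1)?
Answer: 522 + 2088*sqrt(3) ≈ 4138.5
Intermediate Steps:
J = sqrt(3) ≈ 1.7320
P(q, Z) = -12*sqrt(3) (P(q, Z) = (-4*3)*sqrt(3) = -12*sqrt(3))
x(c) = c*(c - 12*sqrt(3))
58*x(-3) = 58*(-3*(-3 - 12*sqrt(3))) = 58*(9 + 36*sqrt(3)) = 522 + 2088*sqrt(3)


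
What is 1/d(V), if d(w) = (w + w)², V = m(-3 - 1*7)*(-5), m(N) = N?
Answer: 1/10000 ≈ 0.00010000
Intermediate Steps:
V = 50 (V = (-3 - 1*7)*(-5) = (-3 - 7)*(-5) = -10*(-5) = 50)
d(w) = 4*w² (d(w) = (2*w)² = 4*w²)
1/d(V) = 1/(4*50²) = 1/(4*2500) = 1/10000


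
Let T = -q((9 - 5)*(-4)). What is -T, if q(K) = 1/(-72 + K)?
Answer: -1/88 ≈ -0.011364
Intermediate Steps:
T = 1/88 (T = -1/(-72 + (9 - 5)*(-4)) = -1/(-72 + 4*(-4)) = -1/(-72 - 16) = -1/(-88) = -1*(-1/88) = 1/88 ≈ 0.011364)
-T = -1*1/88 = -1/88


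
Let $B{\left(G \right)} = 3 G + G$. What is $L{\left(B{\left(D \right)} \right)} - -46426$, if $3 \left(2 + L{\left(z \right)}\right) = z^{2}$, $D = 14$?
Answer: $\frac{142408}{3} \approx 47469.0$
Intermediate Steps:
$B{\left(G \right)} = 4 G$
$L{\left(z \right)} = -2 + \frac{z^{2}}{3}$
$L{\left(B{\left(D \right)} \right)} - -46426 = \left(-2 + \frac{\left(4 \cdot 14\right)^{2}}{3}\right) - -46426 = \left(-2 + \frac{56^{2}}{3}\right) + 46426 = \left(-2 + \frac{1}{3} \cdot 3136\right) + 46426 = \left(-2 + \frac{3136}{3}\right) + 46426 = \frac{3130}{3} + 46426 = \frac{142408}{3}$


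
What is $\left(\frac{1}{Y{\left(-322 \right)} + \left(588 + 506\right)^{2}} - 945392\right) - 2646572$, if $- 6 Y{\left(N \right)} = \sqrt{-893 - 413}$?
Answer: $- \frac{92613387259381524836}{25783495396781} + \frac{3 i \sqrt{1306}}{25783495396781} \approx -3.592 \cdot 10^{6} + 4.2049 \cdot 10^{-12} i$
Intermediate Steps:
$Y{\left(N \right)} = - \frac{i \sqrt{1306}}{6}$ ($Y{\left(N \right)} = - \frac{\sqrt{-893 - 413}}{6} = - \frac{\sqrt{-1306}}{6} = - \frac{i \sqrt{1306}}{6}$)
$\left(\frac{1}{Y{\left(-322 \right)} + \left(588 + 506\right)^{2}} - 945392\right) - 2646572 = \left(\frac{1}{- \frac{i \sqrt{1306}}{6} + \left(588 + 506\right)^{2}} - 945392\right) - 2646572 = \left(\frac{1}{- \frac{i \sqrt{1306}}{6} + 1094^{2}} - 945392\right) - 2646572 = \left(\frac{1}{- \frac{i \sqrt{1306}}{6} + 1196836} - 945392\right) - 2646572 = \left(\frac{1}{1196836 - \frac{i \sqrt{1306}}{6}} - 945392\right) - 2646572 = \left(-945392 + \frac{1}{1196836 - \frac{i \sqrt{1306}}{6}}\right) - 2646572 = -3591964 + \frac{1}{1196836 - \frac{i \sqrt{1306}}{6}}$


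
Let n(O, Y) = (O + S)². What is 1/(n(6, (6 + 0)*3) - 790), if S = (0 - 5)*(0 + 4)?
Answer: -1/594 ≈ -0.0016835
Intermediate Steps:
S = -20 (S = -5*4 = -20)
n(O, Y) = (-20 + O)² (n(O, Y) = (O - 20)² = (-20 + O)²)
1/(n(6, (6 + 0)*3) - 790) = 1/((-20 + 6)² - 790) = 1/((-14)² - 790) = 1/(196 - 790) = 1/(-594) = -1/594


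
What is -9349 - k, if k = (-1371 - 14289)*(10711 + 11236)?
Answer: 343680671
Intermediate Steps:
k = -343690020 (k = -15660*21947 = -343690020)
-9349 - k = -9349 - 1*(-343690020) = -9349 + 343690020 = 343680671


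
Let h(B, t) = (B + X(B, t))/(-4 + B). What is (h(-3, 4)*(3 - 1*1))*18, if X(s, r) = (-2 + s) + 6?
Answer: 72/7 ≈ 10.286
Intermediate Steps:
X(s, r) = 4 + s
h(B, t) = (4 + 2*B)/(-4 + B) (h(B, t) = (B + (4 + B))/(-4 + B) = (4 + 2*B)/(-4 + B))
(h(-3, 4)*(3 - 1*1))*18 = ((2*(2 - 3)/(-4 - 3))*(3 - 1*1))*18 = ((2*(-1)/(-7))*(3 - 1))*18 = ((2*(-⅐)*(-1))*2)*18 = ((2/7)*2)*18 = (4/7)*18 = 72/7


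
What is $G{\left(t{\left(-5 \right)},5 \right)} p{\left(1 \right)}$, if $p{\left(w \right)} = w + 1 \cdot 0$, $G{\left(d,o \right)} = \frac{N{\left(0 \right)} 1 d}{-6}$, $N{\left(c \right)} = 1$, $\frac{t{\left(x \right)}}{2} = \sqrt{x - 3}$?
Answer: $- \frac{2 i \sqrt{2}}{3} \approx - 0.94281 i$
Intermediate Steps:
$t{\left(x \right)} = 2 \sqrt{-3 + x}$ ($t{\left(x \right)} = 2 \sqrt{x - 3} = 2 \sqrt{-3 + x}$)
$G{\left(d,o \right)} = - \frac{d}{6}$ ($G{\left(d,o \right)} = \frac{1 \cdot 1 d}{-6} = 1 d \left(- \frac{1}{6}\right) = d \left(- \frac{1}{6}\right) = - \frac{d}{6}$)
$p{\left(w \right)} = w$ ($p{\left(w \right)} = w + 0 = w$)
$G{\left(t{\left(-5 \right)},5 \right)} p{\left(1 \right)} = - \frac{2 \sqrt{-3 - 5}}{6} \cdot 1 = - \frac{2 \sqrt{-8}}{6} \cdot 1 = - \frac{2 \cdot 2 i \sqrt{2}}{6} \cdot 1 = - \frac{4 i \sqrt{2}}{6} \cdot 1 = - \frac{2 i \sqrt{2}}{3} \cdot 1 = - \frac{2 i \sqrt{2}}{3}$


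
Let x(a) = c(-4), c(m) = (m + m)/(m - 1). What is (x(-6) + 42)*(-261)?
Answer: -56898/5 ≈ -11380.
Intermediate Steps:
c(m) = 2*m/(-1 + m) (c(m) = (2*m)/(-1 + m) = 2*m/(-1 + m))
x(a) = 8/5 (x(a) = 2*(-4)/(-1 - 4) = 2*(-4)/(-5) = 2*(-4)*(-1/5) = 8/5)
(x(-6) + 42)*(-261) = (8/5 + 42)*(-261) = (218/5)*(-261) = -56898/5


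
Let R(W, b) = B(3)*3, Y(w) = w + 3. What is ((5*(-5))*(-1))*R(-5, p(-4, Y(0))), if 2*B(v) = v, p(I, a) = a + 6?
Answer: 225/2 ≈ 112.50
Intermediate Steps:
Y(w) = 3 + w
p(I, a) = 6 + a
B(v) = v/2
R(W, b) = 9/2 (R(W, b) = ((1/2)*3)*3 = (3/2)*3 = 9/2)
((5*(-5))*(-1))*R(-5, p(-4, Y(0))) = ((5*(-5))*(-1))*(9/2) = -25*(-1)*(9/2) = 25*(9/2) = 225/2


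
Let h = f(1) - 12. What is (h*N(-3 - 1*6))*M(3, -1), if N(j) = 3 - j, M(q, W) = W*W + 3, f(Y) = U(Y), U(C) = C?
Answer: -528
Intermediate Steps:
f(Y) = Y
h = -11 (h = 1 - 12 = -11)
M(q, W) = 3 + W² (M(q, W) = W² + 3 = 3 + W²)
(h*N(-3 - 1*6))*M(3, -1) = (-11*(3 - (-3 - 1*6)))*(3 + (-1)²) = (-11*(3 - (-3 - 6)))*(3 + 1) = -11*(3 - 1*(-9))*4 = -11*(3 + 9)*4 = -11*12*4 = -132*4 = -528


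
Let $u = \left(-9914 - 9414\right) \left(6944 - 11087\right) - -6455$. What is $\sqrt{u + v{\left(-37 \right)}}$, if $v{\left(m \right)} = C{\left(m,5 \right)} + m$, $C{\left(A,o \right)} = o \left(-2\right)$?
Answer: $2 \sqrt{20020578} \approx 8948.9$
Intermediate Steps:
$C{\left(A,o \right)} = - 2 o$
$u = 80082359$ ($u = \left(-19328\right) \left(-4143\right) + 6455 = 80075904 + 6455 = 80082359$)
$v{\left(m \right)} = -10 + m$ ($v{\left(m \right)} = \left(-2\right) 5 + m = -10 + m$)
$\sqrt{u + v{\left(-37 \right)}} = \sqrt{80082359 - 47} = \sqrt{80082312} = 2 \sqrt{20020578}$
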